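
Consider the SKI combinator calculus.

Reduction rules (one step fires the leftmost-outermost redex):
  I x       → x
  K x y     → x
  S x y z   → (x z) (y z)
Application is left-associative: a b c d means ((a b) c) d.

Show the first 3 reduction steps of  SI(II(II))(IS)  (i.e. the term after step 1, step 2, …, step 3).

Answer: after 3 steps: S(II(II)(IS))

Working:
  start: SI(II(II))(IS)
  [1] I(IS)(II(II)(IS))
  [2] IS(II(II)(IS))
  [3] S(II(II)(IS))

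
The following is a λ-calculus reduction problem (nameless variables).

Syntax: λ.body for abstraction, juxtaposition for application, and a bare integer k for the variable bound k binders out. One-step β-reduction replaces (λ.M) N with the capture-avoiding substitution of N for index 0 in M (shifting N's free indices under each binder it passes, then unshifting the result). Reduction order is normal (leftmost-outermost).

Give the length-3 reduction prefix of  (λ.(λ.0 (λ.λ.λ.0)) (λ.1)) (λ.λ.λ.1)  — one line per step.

Answer: after 3 steps: λ.λ.λ.1

Derivation:
  start: (λ.(λ.0 (λ.λ.λ.0)) (λ.1)) (λ.λ.λ.1)
  [1] (λ.0 (λ.λ.λ.0)) (λ.λ.λ.λ.1)
  [2] (λ.λ.λ.λ.1) (λ.λ.λ.0)
  [3] λ.λ.λ.1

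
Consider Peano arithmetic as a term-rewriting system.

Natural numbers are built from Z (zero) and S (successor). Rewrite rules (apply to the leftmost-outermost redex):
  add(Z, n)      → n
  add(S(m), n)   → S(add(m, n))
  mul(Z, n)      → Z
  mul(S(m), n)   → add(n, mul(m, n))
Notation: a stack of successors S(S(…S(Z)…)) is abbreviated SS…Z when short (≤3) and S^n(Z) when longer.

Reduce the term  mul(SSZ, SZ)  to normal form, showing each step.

Answer: normal form = SSZ  (in 7 steps)

Working:
  start: mul(SSZ, SZ)
  →1  add(SZ, mul(SZ, SZ))
  →2  S(add(Z, mul(SZ, SZ)))
  →3  S(mul(SZ, SZ))
  →4  S(add(SZ, mul(Z, SZ)))
  →5  S(S(add(Z, mul(Z, SZ))))
  →6  S(S(mul(Z, SZ)))
  →7  SSZ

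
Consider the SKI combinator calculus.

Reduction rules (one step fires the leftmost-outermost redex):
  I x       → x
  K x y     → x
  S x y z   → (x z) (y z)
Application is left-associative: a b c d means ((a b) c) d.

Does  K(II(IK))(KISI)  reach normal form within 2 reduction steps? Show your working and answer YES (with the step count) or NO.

Answer: NO — after 2 steps the term is I(IK), not yet normal

Working:
  start: K(II(IK))(KISI)
  step 1: II(IK)
  step 2: I(IK)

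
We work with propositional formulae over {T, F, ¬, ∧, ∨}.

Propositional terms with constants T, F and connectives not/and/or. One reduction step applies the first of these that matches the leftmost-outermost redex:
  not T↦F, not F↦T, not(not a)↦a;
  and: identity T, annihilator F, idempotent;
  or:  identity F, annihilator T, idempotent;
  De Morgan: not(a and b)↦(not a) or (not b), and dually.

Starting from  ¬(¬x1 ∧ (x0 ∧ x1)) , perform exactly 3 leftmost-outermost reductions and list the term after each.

Answer: after 3 steps: x1 ∨ (¬x0 ∨ ¬x1)

Reduction:
  start: ¬(¬x1 ∧ (x0 ∧ x1))
  step 1: ¬¬x1 ∨ ¬(x0 ∧ x1)
  step 2: x1 ∨ ¬(x0 ∧ x1)
  step 3: x1 ∨ (¬x0 ∨ ¬x1)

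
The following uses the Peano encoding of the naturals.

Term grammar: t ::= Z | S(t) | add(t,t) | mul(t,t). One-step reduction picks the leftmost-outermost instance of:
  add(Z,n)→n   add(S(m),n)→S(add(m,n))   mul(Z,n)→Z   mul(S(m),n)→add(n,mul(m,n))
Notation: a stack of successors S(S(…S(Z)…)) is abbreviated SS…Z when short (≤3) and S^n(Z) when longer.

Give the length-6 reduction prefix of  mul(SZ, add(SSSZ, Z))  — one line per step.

Answer: after 6 steps: S(S(add(S(add(Z, Z)), mul(Z, add(SSSZ, Z)))))

Derivation:
  start: mul(SZ, add(SSSZ, Z))
  [1] add(add(SSSZ, Z), mul(Z, add(SSSZ, Z)))
  [2] add(S(add(SSZ, Z)), mul(Z, add(SSSZ, Z)))
  [3] S(add(add(SSZ, Z), mul(Z, add(SSSZ, Z))))
  [4] S(add(S(add(SZ, Z)), mul(Z, add(SSSZ, Z))))
  [5] S(S(add(add(SZ, Z), mul(Z, add(SSSZ, Z)))))
  [6] S(S(add(S(add(Z, Z)), mul(Z, add(SSSZ, Z)))))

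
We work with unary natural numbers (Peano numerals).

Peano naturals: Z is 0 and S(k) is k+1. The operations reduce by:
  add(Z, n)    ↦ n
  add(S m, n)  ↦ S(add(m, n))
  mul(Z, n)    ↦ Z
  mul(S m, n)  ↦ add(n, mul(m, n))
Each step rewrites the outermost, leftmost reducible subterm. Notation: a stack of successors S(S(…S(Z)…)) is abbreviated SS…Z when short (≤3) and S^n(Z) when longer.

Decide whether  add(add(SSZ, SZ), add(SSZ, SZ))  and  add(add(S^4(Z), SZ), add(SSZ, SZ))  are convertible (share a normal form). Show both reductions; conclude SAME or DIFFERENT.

Answer: DIFFERENT — A ⇓ S^6(Z), B ⇓ S^8(Z)

Working:
Term A:
  start: add(add(SSZ, SZ), add(SSZ, SZ))
  step 1: add(S(add(SZ, SZ)), add(SSZ, SZ))
  step 2: S(add(add(SZ, SZ), add(SSZ, SZ)))
  step 3: S(add(S(add(Z, SZ)), add(SSZ, SZ)))
  step 4: S(S(add(add(Z, SZ), add(SSZ, SZ))))
  step 5: S(S(add(SZ, add(SSZ, SZ))))
  step 6: S(S(S(add(Z, add(SSZ, SZ)))))
  step 7: S(S(S(add(SSZ, SZ))))
  step 8: S(S(S(S(add(SZ, SZ)))))
  step 9: S(S(S(S(S(add(Z, SZ))))))
  step 10: S^6(Z)

Term B:
  start: add(add(S^4(Z), SZ), add(SSZ, SZ))
  step 1: add(S(add(SSSZ, SZ)), add(SSZ, SZ))
  step 2: S(add(add(SSSZ, SZ), add(SSZ, SZ)))
  step 3: S(add(S(add(SSZ, SZ)), add(SSZ, SZ)))
  step 4: S(S(add(add(SSZ, SZ), add(SSZ, SZ))))
  step 5: S(S(add(S(add(SZ, SZ)), add(SSZ, SZ))))
  step 6: S(S(S(add(add(SZ, SZ), add(SSZ, SZ)))))
  step 7: S(S(S(add(S(add(Z, SZ)), add(SSZ, SZ)))))
  step 8: S(S(S(S(add(add(Z, SZ), add(SSZ, SZ))))))
  step 9: S(S(S(S(add(SZ, add(SSZ, SZ))))))
  step 10: S(S(S(S(S(add(Z, add(SSZ, SZ)))))))
  step 11: S(S(S(S(S(add(SSZ, SZ))))))
  step 12: S(S(S(S(S(S(add(SZ, SZ)))))))
  step 13: S(S(S(S(S(S(S(add(Z, SZ))))))))
  step 14: S^8(Z)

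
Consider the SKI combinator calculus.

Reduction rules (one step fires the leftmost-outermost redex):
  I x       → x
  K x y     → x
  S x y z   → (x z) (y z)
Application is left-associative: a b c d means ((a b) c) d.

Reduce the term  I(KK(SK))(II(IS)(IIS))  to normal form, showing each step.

  start: I(KK(SK))(II(IS)(IIS))
  →1  KK(SK)(II(IS)(IIS))
  →2  K(II(IS)(IIS))
  →3  K(I(IS)(IIS))
  →4  K(IS(IIS))
  →5  K(S(IIS))
  →6  K(S(IS))
  →7  K(SS)

Answer: normal form = K(SS)  (in 7 steps)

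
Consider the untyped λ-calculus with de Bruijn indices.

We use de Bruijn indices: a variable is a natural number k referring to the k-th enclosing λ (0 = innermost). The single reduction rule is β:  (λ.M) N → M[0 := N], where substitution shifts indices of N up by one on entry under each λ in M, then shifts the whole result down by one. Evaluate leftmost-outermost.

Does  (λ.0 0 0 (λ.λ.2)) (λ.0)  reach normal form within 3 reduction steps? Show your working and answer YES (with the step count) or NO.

  start: (λ.0 0 0 (λ.λ.2)) (λ.0)
  step 1: (λ.0) (λ.0) (λ.0) (λ.λ.λ.0)
  step 2: (λ.0) (λ.0) (λ.λ.λ.0)
  step 3: (λ.0) (λ.λ.λ.0)

Answer: NO — after 3 steps the term is (λ.0) (λ.λ.λ.0), not yet normal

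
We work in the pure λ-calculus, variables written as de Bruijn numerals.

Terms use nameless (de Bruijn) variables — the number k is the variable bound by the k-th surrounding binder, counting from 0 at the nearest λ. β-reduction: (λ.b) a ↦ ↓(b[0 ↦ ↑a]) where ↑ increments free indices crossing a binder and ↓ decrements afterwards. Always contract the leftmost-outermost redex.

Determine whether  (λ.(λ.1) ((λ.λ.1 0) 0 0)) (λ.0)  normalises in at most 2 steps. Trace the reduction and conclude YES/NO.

Answer: YES — reaches normal form λ.0 in 2 ≤ 2 steps

Derivation:
  start: (λ.(λ.1) ((λ.λ.1 0) 0 0)) (λ.0)
  step 1: (λ.λ.0) ((λ.λ.1 0) (λ.0) (λ.0))
  step 2: λ.0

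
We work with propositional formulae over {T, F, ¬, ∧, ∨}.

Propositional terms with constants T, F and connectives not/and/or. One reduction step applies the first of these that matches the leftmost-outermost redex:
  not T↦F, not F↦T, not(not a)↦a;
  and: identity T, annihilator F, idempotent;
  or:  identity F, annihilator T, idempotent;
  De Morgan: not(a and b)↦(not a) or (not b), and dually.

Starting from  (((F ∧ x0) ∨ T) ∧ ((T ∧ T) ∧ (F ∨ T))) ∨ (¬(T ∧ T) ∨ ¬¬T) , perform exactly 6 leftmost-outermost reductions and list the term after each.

Answer: after 6 steps: T

Derivation:
  start: (((F ∧ x0) ∨ T) ∧ ((T ∧ T) ∧ (F ∨ T))) ∨ (¬(T ∧ T) ∨ ¬¬T)
  →1  (T ∧ ((T ∧ T) ∧ (F ∨ T))) ∨ (¬(T ∧ T) ∨ ¬¬T)
  →2  ((T ∧ T) ∧ (F ∨ T)) ∨ (¬(T ∧ T) ∨ ¬¬T)
  →3  (T ∧ (F ∨ T)) ∨ (¬(T ∧ T) ∨ ¬¬T)
  →4  (F ∨ T) ∨ (¬(T ∧ T) ∨ ¬¬T)
  →5  T ∨ (¬(T ∧ T) ∨ ¬¬T)
  →6  T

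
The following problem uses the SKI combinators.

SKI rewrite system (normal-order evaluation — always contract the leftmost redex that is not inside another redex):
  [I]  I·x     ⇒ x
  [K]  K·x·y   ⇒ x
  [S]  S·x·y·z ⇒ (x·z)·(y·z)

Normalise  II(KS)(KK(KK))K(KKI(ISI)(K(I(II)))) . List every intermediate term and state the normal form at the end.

Answer: normal form = SK(SI)  (in 6 steps)

Derivation:
  start: II(KS)(KK(KK))K(KKI(ISI)(K(I(II))))
  →1  I(KS)(KK(KK))K(KKI(ISI)(K(I(II))))
  →2  KS(KK(KK))K(KKI(ISI)(K(I(II))))
  →3  SK(KKI(ISI)(K(I(II))))
  →4  SK(K(ISI)(K(I(II))))
  →5  SK(ISI)
  →6  SK(SI)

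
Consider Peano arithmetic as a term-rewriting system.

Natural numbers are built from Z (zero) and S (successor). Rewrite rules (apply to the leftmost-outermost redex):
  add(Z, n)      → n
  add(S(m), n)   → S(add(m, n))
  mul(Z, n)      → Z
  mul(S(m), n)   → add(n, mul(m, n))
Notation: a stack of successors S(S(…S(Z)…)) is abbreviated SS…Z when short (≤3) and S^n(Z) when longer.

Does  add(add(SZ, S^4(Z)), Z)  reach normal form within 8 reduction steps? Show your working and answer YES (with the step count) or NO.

  start: add(add(SZ, S^4(Z)), Z)
  →1  add(S(add(Z, S^4(Z))), Z)
  →2  S(add(add(Z, S^4(Z)), Z))
  →3  S(add(S^4(Z), Z))
  →4  S(S(add(SSSZ, Z)))
  →5  S(S(S(add(SSZ, Z))))
  →6  S(S(S(S(add(SZ, Z)))))
  →7  S(S(S(S(S(add(Z, Z))))))
  →8  S^5(Z)

Answer: YES — reaches normal form S^5(Z) in 8 ≤ 8 steps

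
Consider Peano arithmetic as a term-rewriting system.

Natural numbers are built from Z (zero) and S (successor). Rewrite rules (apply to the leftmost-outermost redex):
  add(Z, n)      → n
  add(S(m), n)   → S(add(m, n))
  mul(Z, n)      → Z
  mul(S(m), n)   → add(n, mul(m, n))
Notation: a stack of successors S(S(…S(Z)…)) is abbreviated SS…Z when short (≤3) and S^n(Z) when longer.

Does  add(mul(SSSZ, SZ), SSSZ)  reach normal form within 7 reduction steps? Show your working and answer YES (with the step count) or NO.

Answer: NO — after 7 steps the term is S(S(add(add(Z, mul(SZ, SZ)), SSSZ))), not yet normal

Working:
  start: add(mul(SSSZ, SZ), SSSZ)
  →1  add(add(SZ, mul(SSZ, SZ)), SSSZ)
  →2  add(S(add(Z, mul(SSZ, SZ))), SSSZ)
  →3  S(add(add(Z, mul(SSZ, SZ)), SSSZ))
  →4  S(add(mul(SSZ, SZ), SSSZ))
  →5  S(add(add(SZ, mul(SZ, SZ)), SSSZ))
  →6  S(add(S(add(Z, mul(SZ, SZ))), SSSZ))
  →7  S(S(add(add(Z, mul(SZ, SZ)), SSSZ)))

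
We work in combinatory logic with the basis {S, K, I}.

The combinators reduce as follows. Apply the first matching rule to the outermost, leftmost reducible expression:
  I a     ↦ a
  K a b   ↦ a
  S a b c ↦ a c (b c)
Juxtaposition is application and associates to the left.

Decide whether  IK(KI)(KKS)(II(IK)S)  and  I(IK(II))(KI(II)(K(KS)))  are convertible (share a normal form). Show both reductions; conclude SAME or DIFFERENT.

Answer: SAME — A ⇓ I, B ⇓ I

Reduction:
Term A:
  start: IK(KI)(KKS)(II(IK)S)
  [1] K(KI)(KKS)(II(IK)S)
  [2] KI(II(IK)S)
  [3] I

Term B:
  start: I(IK(II))(KI(II)(K(KS)))
  [1] IK(II)(KI(II)(K(KS)))
  [2] K(II)(KI(II)(K(KS)))
  [3] II
  [4] I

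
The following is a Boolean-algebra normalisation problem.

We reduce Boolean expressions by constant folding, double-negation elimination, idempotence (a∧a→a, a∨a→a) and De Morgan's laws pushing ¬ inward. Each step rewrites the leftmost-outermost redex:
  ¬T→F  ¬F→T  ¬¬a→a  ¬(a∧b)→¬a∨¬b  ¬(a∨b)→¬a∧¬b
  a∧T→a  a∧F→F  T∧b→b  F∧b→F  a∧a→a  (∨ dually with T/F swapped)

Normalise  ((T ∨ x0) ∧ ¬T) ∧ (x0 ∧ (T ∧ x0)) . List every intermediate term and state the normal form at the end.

  start: ((T ∨ x0) ∧ ¬T) ∧ (x0 ∧ (T ∧ x0))
  [1] (T ∧ ¬T) ∧ (x0 ∧ (T ∧ x0))
  [2] ¬T ∧ (x0 ∧ (T ∧ x0))
  [3] F ∧ (x0 ∧ (T ∧ x0))
  [4] F

Answer: normal form = F  (in 4 steps)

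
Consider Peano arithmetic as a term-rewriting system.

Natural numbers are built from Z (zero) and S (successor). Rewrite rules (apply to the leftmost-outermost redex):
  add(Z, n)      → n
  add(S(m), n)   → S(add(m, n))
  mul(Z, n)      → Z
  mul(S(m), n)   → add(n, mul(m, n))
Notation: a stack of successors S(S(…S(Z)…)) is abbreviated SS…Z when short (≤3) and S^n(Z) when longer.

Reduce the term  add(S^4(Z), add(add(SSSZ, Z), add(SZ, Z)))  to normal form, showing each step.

  start: add(S^4(Z), add(add(SSSZ, Z), add(SZ, Z)))
  step 1: S(add(SSSZ, add(add(SSSZ, Z), add(SZ, Z))))
  step 2: S(S(add(SSZ, add(add(SSSZ, Z), add(SZ, Z)))))
  step 3: S(S(S(add(SZ, add(add(SSSZ, Z), add(SZ, Z))))))
  step 4: S(S(S(S(add(Z, add(add(SSSZ, Z), add(SZ, Z)))))))
  step 5: S(S(S(S(add(add(SSSZ, Z), add(SZ, Z))))))
  step 6: S(S(S(S(add(S(add(SSZ, Z)), add(SZ, Z))))))
  step 7: S(S(S(S(S(add(add(SSZ, Z), add(SZ, Z)))))))
  step 8: S(S(S(S(S(add(S(add(SZ, Z)), add(SZ, Z)))))))
  step 9: S(S(S(S(S(S(add(add(SZ, Z), add(SZ, Z))))))))
  step 10: S(S(S(S(S(S(add(S(add(Z, Z)), add(SZ, Z))))))))
  step 11: S(S(S(S(S(S(S(add(add(Z, Z), add(SZ, Z)))))))))
  step 12: S(S(S(S(S(S(S(add(Z, add(SZ, Z)))))))))
  step 13: S(S(S(S(S(S(S(add(SZ, Z))))))))
  step 14: S(S(S(S(S(S(S(S(add(Z, Z)))))))))
  step 15: S^8(Z)

Answer: normal form = S^8(Z)  (in 15 steps)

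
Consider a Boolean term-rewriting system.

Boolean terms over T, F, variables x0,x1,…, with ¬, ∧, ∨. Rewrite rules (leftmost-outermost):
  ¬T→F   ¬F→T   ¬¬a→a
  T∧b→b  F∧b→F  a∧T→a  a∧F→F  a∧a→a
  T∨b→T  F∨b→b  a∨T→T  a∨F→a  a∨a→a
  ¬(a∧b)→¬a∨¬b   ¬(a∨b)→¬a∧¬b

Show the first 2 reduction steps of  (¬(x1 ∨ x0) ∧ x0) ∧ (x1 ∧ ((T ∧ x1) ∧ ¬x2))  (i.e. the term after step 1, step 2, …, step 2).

  start: (¬(x1 ∨ x0) ∧ x0) ∧ (x1 ∧ ((T ∧ x1) ∧ ¬x2))
  [1] ((¬x1 ∧ ¬x0) ∧ x0) ∧ (x1 ∧ ((T ∧ x1) ∧ ¬x2))
  [2] ((¬x1 ∧ ¬x0) ∧ x0) ∧ (x1 ∧ (x1 ∧ ¬x2))

Answer: after 2 steps: ((¬x1 ∧ ¬x0) ∧ x0) ∧ (x1 ∧ (x1 ∧ ¬x2))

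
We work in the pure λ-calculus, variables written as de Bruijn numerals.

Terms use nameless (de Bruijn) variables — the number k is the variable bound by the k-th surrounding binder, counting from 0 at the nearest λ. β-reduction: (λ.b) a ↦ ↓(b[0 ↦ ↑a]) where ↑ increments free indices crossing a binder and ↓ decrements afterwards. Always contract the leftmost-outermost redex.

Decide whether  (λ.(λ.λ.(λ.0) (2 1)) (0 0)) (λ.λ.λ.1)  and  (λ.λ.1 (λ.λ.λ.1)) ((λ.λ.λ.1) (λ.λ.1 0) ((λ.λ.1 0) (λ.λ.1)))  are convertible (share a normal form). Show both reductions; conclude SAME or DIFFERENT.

Term A:
  start: (λ.(λ.λ.(λ.0) (2 1)) (0 0)) (λ.λ.λ.1)
  →1  (λ.λ.(λ.0) ((λ.λ.λ.1) 1)) ((λ.λ.λ.1) (λ.λ.λ.1))
  →2  λ.(λ.0) ((λ.λ.λ.1) ((λ.λ.λ.1) (λ.λ.λ.1)))
  →3  λ.(λ.λ.λ.1) ((λ.λ.λ.1) (λ.λ.λ.1))
  →4  λ.λ.λ.1

Term B:
  start: (λ.λ.1 (λ.λ.λ.1)) ((λ.λ.λ.1) (λ.λ.1 0) ((λ.λ.1 0) (λ.λ.1)))
  →1  λ.(λ.λ.λ.1) (λ.λ.1 0) ((λ.λ.1 0) (λ.λ.1)) (λ.λ.λ.1)
  →2  λ.(λ.λ.1) ((λ.λ.1 0) (λ.λ.1)) (λ.λ.λ.1)
  →3  λ.(λ.(λ.λ.1 0) (λ.λ.1)) (λ.λ.λ.1)
  →4  λ.(λ.λ.1 0) (λ.λ.1)
  →5  λ.λ.(λ.λ.1) 0
  →6  λ.λ.λ.1

Answer: SAME — A ⇓ λ.λ.λ.1, B ⇓ λ.λ.λ.1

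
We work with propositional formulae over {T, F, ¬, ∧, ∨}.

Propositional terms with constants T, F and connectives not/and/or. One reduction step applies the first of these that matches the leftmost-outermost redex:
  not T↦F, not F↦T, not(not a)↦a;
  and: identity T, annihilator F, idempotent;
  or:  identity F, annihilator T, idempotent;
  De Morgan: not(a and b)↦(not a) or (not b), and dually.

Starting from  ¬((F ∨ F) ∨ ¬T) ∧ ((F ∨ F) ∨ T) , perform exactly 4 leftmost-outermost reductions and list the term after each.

Answer: after 4 steps: (T ∧ ¬¬T) ∧ ((F ∨ F) ∨ T)

Working:
  start: ¬((F ∨ F) ∨ ¬T) ∧ ((F ∨ F) ∨ T)
  step 1: (¬(F ∨ F) ∧ ¬¬T) ∧ ((F ∨ F) ∨ T)
  step 2: ((¬F ∧ ¬F) ∧ ¬¬T) ∧ ((F ∨ F) ∨ T)
  step 3: (¬F ∧ ¬¬T) ∧ ((F ∨ F) ∨ T)
  step 4: (T ∧ ¬¬T) ∧ ((F ∨ F) ∨ T)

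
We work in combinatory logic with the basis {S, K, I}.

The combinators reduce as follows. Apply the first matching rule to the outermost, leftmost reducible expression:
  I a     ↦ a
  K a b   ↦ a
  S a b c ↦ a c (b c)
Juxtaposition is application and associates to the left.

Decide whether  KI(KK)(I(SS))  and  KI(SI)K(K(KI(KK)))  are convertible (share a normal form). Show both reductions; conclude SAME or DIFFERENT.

Answer: DIFFERENT — A ⇓ SS, B ⇓ K(KI)

Reduction:
Term A:
  start: KI(KK)(I(SS))
  →1  I(I(SS))
  →2  I(SS)
  →3  SS

Term B:
  start: KI(SI)K(K(KI(KK)))
  →1  IK(K(KI(KK)))
  →2  K(K(KI(KK)))
  →3  K(KI)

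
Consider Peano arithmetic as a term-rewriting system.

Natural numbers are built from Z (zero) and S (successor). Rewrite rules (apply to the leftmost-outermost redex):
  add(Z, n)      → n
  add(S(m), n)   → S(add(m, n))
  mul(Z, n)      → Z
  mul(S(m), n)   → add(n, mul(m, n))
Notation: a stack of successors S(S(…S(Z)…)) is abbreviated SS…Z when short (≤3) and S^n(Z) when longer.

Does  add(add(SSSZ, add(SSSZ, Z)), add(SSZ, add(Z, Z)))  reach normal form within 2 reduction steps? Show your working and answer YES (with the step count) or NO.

  start: add(add(SSSZ, add(SSSZ, Z)), add(SSZ, add(Z, Z)))
  [1] add(S(add(SSZ, add(SSSZ, Z))), add(SSZ, add(Z, Z)))
  [2] S(add(add(SSZ, add(SSSZ, Z)), add(SSZ, add(Z, Z))))

Answer: NO — after 2 steps the term is S(add(add(SSZ, add(SSSZ, Z)), add(SSZ, add(Z, Z)))), not yet normal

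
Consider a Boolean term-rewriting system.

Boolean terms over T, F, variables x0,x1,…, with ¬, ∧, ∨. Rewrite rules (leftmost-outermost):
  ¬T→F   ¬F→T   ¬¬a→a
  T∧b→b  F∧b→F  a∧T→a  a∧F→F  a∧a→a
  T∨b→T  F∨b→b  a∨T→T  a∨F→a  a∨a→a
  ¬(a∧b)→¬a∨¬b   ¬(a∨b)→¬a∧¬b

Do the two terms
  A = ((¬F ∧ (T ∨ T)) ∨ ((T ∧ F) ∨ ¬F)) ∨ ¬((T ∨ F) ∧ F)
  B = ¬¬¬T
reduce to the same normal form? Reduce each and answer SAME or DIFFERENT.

Term A:
  start: ((¬F ∧ (T ∨ T)) ∨ ((T ∧ F) ∨ ¬F)) ∨ ¬((T ∨ F) ∧ F)
  →1  ((T ∧ (T ∨ T)) ∨ ((T ∧ F) ∨ ¬F)) ∨ ¬((T ∨ F) ∧ F)
  →2  ((T ∨ T) ∨ ((T ∧ F) ∨ ¬F)) ∨ ¬((T ∨ F) ∧ F)
  →3  (T ∨ ((T ∧ F) ∨ ¬F)) ∨ ¬((T ∨ F) ∧ F)
  →4  T ∨ ¬((T ∨ F) ∧ F)
  →5  T

Term B:
  start: ¬¬¬T
  →1  ¬T
  →2  F

Answer: DIFFERENT — A ⇓ T, B ⇓ F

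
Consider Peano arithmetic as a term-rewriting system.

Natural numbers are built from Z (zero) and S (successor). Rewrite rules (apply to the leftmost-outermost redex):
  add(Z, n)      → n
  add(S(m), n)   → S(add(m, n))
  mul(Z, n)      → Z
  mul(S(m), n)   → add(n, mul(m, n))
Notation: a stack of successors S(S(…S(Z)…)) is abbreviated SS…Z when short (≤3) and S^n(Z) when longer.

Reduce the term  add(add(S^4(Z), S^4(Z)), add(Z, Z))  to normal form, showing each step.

Answer: normal form = S^8(Z)  (in 15 steps)

Reduction:
  start: add(add(S^4(Z), S^4(Z)), add(Z, Z))
  step 1: add(S(add(SSSZ, S^4(Z))), add(Z, Z))
  step 2: S(add(add(SSSZ, S^4(Z)), add(Z, Z)))
  step 3: S(add(S(add(SSZ, S^4(Z))), add(Z, Z)))
  step 4: S(S(add(add(SSZ, S^4(Z)), add(Z, Z))))
  step 5: S(S(add(S(add(SZ, S^4(Z))), add(Z, Z))))
  step 6: S(S(S(add(add(SZ, S^4(Z)), add(Z, Z)))))
  step 7: S(S(S(add(S(add(Z, S^4(Z))), add(Z, Z)))))
  step 8: S(S(S(S(add(add(Z, S^4(Z)), add(Z, Z))))))
  step 9: S(S(S(S(add(S^4(Z), add(Z, Z))))))
  step 10: S(S(S(S(S(add(SSSZ, add(Z, Z)))))))
  step 11: S(S(S(S(S(S(add(SSZ, add(Z, Z))))))))
  step 12: S(S(S(S(S(S(S(add(SZ, add(Z, Z)))))))))
  step 13: S(S(S(S(S(S(S(S(add(Z, add(Z, Z))))))))))
  step 14: S(S(S(S(S(S(S(S(add(Z, Z)))))))))
  step 15: S^8(Z)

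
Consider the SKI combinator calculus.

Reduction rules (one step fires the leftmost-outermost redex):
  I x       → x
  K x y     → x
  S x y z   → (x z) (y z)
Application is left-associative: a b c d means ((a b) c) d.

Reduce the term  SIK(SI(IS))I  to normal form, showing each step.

  start: SIK(SI(IS))I
  step 1: I(SI(IS))(K(SI(IS)))I
  step 2: SI(IS)(K(SI(IS)))I
  step 3: I(K(SI(IS)))(IS(K(SI(IS))))I
  step 4: K(SI(IS))(IS(K(SI(IS))))I
  step 5: SI(IS)I
  step 6: II(ISI)
  step 7: I(ISI)
  step 8: ISI
  step 9: SI

Answer: normal form = SI  (in 9 steps)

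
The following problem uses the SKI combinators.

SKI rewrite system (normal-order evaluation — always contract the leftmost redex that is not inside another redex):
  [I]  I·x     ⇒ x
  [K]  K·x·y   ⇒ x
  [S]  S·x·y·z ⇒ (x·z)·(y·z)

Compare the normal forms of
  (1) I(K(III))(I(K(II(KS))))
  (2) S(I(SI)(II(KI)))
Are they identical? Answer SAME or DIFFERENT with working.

Term A:
  start: I(K(III))(I(K(II(KS))))
  →1  K(III)(I(K(II(KS))))
  →2  III
  →3  II
  →4  I

Term B:
  start: S(I(SI)(II(KI)))
  →1  S(SI(II(KI)))
  →2  S(SI(I(KI)))
  →3  S(SI(KI))

Answer: DIFFERENT — A ⇓ I, B ⇓ S(SI(KI))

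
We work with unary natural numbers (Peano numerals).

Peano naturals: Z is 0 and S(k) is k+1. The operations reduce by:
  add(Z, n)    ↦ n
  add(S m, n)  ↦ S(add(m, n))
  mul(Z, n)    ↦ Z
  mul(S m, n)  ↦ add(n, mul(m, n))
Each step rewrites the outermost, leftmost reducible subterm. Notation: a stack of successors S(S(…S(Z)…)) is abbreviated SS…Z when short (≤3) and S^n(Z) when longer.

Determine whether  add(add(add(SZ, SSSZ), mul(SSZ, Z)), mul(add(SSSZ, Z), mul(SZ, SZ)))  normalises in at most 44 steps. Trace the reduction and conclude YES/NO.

  start: add(add(add(SZ, SSSZ), mul(SSZ, Z)), mul(add(SSSZ, Z), mul(SZ, SZ)))
  step 1: add(add(S(add(Z, SSSZ)), mul(SSZ, Z)), mul(add(SSSZ, Z), mul(SZ, SZ)))
  step 2: add(S(add(add(Z, SSSZ), mul(SSZ, Z))), mul(add(SSSZ, Z), mul(SZ, SZ)))
  step 3: S(add(add(add(Z, SSSZ), mul(SSZ, Z)), mul(add(SSSZ, Z), mul(SZ, SZ))))
  step 4: S(add(add(SSSZ, mul(SSZ, Z)), mul(add(SSSZ, Z), mul(SZ, SZ))))
  step 5: S(add(S(add(SSZ, mul(SSZ, Z))), mul(add(SSSZ, Z), mul(SZ, SZ))))
  step 6: S(S(add(add(SSZ, mul(SSZ, Z)), mul(add(SSSZ, Z), mul(SZ, SZ)))))
  step 7: S(S(add(S(add(SZ, mul(SSZ, Z))), mul(add(SSSZ, Z), mul(SZ, SZ)))))
  step 8: S(S(S(add(add(SZ, mul(SSZ, Z)), mul(add(SSSZ, Z), mul(SZ, SZ))))))
  step 9: S(S(S(add(S(add(Z, mul(SSZ, Z))), mul(add(SSSZ, Z), mul(SZ, SZ))))))
  step 10: S(S(S(S(add(add(Z, mul(SSZ, Z)), mul(add(SSSZ, Z), mul(SZ, SZ)))))))
  step 11: S(S(S(S(add(mul(SSZ, Z), mul(add(SSSZ, Z), mul(SZ, SZ)))))))
  step 12: S(S(S(S(add(add(Z, mul(SZ, Z)), mul(add(SSSZ, Z), mul(SZ, SZ)))))))
  step 13: S(S(S(S(add(mul(SZ, Z), mul(add(SSSZ, Z), mul(SZ, SZ)))))))
  step 14: S(S(S(S(add(add(Z, mul(Z, Z)), mul(add(SSSZ, Z), mul(SZ, SZ)))))))
  step 15: S(S(S(S(add(mul(Z, Z), mul(add(SSSZ, Z), mul(SZ, SZ)))))))
  step 16: S(S(S(S(add(Z, mul(add(SSSZ, Z), mul(SZ, SZ)))))))
  step 17: S(S(S(S(mul(add(SSSZ, Z), mul(SZ, SZ))))))
  step 18: S(S(S(S(mul(S(add(SSZ, Z)), mul(SZ, SZ))))))
  step 19: S(S(S(S(add(mul(SZ, SZ), mul(add(SSZ, Z), mul(SZ, SZ)))))))
  step 20: S(S(S(S(add(add(SZ, mul(Z, SZ)), mul(add(SSZ, Z), mul(SZ, SZ)))))))
  step 21: S(S(S(S(add(S(add(Z, mul(Z, SZ))), mul(add(SSZ, Z), mul(SZ, SZ)))))))
  step 22: S(S(S(S(S(add(add(Z, mul(Z, SZ)), mul(add(SSZ, Z), mul(SZ, SZ))))))))
  step 23: S(S(S(S(S(add(mul(Z, SZ), mul(add(SSZ, Z), mul(SZ, SZ))))))))
  step 24: S(S(S(S(S(add(Z, mul(add(SSZ, Z), mul(SZ, SZ))))))))
  step 25: S(S(S(S(S(mul(add(SSZ, Z), mul(SZ, SZ)))))))
  step 26: S(S(S(S(S(mul(S(add(SZ, Z)), mul(SZ, SZ)))))))
  step 27: S(S(S(S(S(add(mul(SZ, SZ), mul(add(SZ, Z), mul(SZ, SZ))))))))
  step 28: S(S(S(S(S(add(add(SZ, mul(Z, SZ)), mul(add(SZ, Z), mul(SZ, SZ))))))))
  step 29: S(S(S(S(S(add(S(add(Z, mul(Z, SZ))), mul(add(SZ, Z), mul(SZ, SZ))))))))
  step 30: S(S(S(S(S(S(add(add(Z, mul(Z, SZ)), mul(add(SZ, Z), mul(SZ, SZ)))))))))
  step 31: S(S(S(S(S(S(add(mul(Z, SZ), mul(add(SZ, Z), mul(SZ, SZ)))))))))
  step 32: S(S(S(S(S(S(add(Z, mul(add(SZ, Z), mul(SZ, SZ)))))))))
  step 33: S(S(S(S(S(S(mul(add(SZ, Z), mul(SZ, SZ))))))))
  step 34: S(S(S(S(S(S(mul(S(add(Z, Z)), mul(SZ, SZ))))))))
  step 35: S(S(S(S(S(S(add(mul(SZ, SZ), mul(add(Z, Z), mul(SZ, SZ)))))))))
  step 36: S(S(S(S(S(S(add(add(SZ, mul(Z, SZ)), mul(add(Z, Z), mul(SZ, SZ)))))))))
  step 37: S(S(S(S(S(S(add(S(add(Z, mul(Z, SZ))), mul(add(Z, Z), mul(SZ, SZ)))))))))
  step 38: S(S(S(S(S(S(S(add(add(Z, mul(Z, SZ)), mul(add(Z, Z), mul(SZ, SZ))))))))))
  step 39: S(S(S(S(S(S(S(add(mul(Z, SZ), mul(add(Z, Z), mul(SZ, SZ))))))))))
  step 40: S(S(S(S(S(S(S(add(Z, mul(add(Z, Z), mul(SZ, SZ))))))))))
  step 41: S(S(S(S(S(S(S(mul(add(Z, Z), mul(SZ, SZ)))))))))
  step 42: S(S(S(S(S(S(S(mul(Z, mul(SZ, SZ)))))))))
  step 43: S^7(Z)

Answer: YES — reaches normal form S^7(Z) in 43 ≤ 44 steps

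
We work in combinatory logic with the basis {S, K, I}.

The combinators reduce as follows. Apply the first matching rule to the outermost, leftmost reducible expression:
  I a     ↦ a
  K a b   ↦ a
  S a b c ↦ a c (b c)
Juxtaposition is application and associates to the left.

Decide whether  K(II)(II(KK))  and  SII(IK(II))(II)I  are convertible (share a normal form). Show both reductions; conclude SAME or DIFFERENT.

Answer: SAME — A ⇓ I, B ⇓ I

Reduction:
Term A:
  start: K(II)(II(KK))
  [1] II
  [2] I

Term B:
  start: SII(IK(II))(II)I
  [1] I(IK(II))(I(IK(II)))(II)I
  [2] IK(II)(I(IK(II)))(II)I
  [3] K(II)(I(IK(II)))(II)I
  [4] II(II)I
  [5] I(II)I
  [6] III
  [7] II
  [8] I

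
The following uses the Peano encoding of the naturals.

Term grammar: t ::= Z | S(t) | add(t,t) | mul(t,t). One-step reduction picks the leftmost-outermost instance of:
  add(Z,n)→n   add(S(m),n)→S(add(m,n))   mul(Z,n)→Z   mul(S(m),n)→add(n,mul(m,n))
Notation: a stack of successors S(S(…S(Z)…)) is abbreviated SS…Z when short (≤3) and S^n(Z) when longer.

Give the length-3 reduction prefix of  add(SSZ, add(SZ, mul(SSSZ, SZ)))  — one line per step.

  start: add(SSZ, add(SZ, mul(SSSZ, SZ)))
  step 1: S(add(SZ, add(SZ, mul(SSSZ, SZ))))
  step 2: S(S(add(Z, add(SZ, mul(SSSZ, SZ)))))
  step 3: S(S(add(SZ, mul(SSSZ, SZ))))

Answer: after 3 steps: S(S(add(SZ, mul(SSSZ, SZ))))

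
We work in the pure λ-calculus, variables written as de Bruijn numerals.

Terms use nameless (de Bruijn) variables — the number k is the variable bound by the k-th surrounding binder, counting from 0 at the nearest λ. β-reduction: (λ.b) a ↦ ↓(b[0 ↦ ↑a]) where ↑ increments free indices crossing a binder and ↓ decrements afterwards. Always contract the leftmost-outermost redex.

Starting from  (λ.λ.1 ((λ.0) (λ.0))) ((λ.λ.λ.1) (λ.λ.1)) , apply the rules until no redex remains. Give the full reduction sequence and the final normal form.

  start: (λ.λ.1 ((λ.0) (λ.0))) ((λ.λ.λ.1) (λ.λ.1))
  →1  λ.(λ.λ.λ.1) (λ.λ.1) ((λ.0) (λ.0))
  →2  λ.(λ.λ.1) ((λ.0) (λ.0))
  →3  λ.λ.(λ.0) (λ.0)
  →4  λ.λ.λ.0

Answer: normal form = λ.λ.λ.0  (in 4 steps)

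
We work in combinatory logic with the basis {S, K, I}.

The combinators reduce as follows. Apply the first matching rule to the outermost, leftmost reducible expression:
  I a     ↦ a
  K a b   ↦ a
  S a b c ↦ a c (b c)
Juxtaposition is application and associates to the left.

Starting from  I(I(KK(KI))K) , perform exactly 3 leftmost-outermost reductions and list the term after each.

Answer: after 3 steps: KK

Working:
  start: I(I(KK(KI))K)
  [1] I(KK(KI))K
  [2] KK(KI)K
  [3] KK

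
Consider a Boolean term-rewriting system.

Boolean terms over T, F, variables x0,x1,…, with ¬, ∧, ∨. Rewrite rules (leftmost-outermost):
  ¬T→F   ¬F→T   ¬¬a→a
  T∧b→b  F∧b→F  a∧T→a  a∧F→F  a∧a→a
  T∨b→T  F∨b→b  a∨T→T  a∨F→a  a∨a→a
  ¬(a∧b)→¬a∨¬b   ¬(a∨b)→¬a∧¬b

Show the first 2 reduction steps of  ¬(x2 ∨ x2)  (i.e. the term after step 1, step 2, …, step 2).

  start: ¬(x2 ∨ x2)
  →1  ¬x2 ∧ ¬x2
  →2  ¬x2

Answer: after 2 steps: ¬x2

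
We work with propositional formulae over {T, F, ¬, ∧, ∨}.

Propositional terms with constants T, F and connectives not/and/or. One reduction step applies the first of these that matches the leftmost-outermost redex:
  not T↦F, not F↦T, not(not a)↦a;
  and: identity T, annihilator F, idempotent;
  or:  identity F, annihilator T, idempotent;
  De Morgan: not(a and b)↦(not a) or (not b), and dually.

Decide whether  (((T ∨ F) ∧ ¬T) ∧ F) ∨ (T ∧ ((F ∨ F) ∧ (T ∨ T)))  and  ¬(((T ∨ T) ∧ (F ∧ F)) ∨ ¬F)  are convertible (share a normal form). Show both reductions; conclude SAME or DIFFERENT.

Term A:
  start: (((T ∨ F) ∧ ¬T) ∧ F) ∨ (T ∧ ((F ∨ F) ∧ (T ∨ T)))
  step 1: F ∨ (T ∧ ((F ∨ F) ∧ (T ∨ T)))
  step 2: T ∧ ((F ∨ F) ∧ (T ∨ T))
  step 3: (F ∨ F) ∧ (T ∨ T)
  step 4: F ∧ (T ∨ T)
  step 5: F

Term B:
  start: ¬(((T ∨ T) ∧ (F ∧ F)) ∨ ¬F)
  step 1: ¬((T ∨ T) ∧ (F ∧ F)) ∧ ¬¬F
  step 2: (¬(T ∨ T) ∨ ¬(F ∧ F)) ∧ ¬¬F
  step 3: ((¬T ∧ ¬T) ∨ ¬(F ∧ F)) ∧ ¬¬F
  step 4: (¬T ∨ ¬(F ∧ F)) ∧ ¬¬F
  step 5: (F ∨ ¬(F ∧ F)) ∧ ¬¬F
  step 6: ¬(F ∧ F) ∧ ¬¬F
  step 7: (¬F ∨ ¬F) ∧ ¬¬F
  step 8: ¬F ∧ ¬¬F
  step 9: T ∧ ¬¬F
  step 10: ¬¬F
  step 11: F

Answer: SAME — A ⇓ F, B ⇓ F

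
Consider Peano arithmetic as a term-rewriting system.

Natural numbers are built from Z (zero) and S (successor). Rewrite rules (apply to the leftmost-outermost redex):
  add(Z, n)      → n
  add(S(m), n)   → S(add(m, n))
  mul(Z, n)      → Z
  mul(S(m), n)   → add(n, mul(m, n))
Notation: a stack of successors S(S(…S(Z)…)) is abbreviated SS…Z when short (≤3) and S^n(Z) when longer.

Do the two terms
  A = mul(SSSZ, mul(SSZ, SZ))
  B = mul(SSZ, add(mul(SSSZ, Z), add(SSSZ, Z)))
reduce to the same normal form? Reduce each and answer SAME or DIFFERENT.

Term A:
  start: mul(SSSZ, mul(SSZ, SZ))
  →1  add(mul(SSZ, SZ), mul(SSZ, mul(SSZ, SZ)))
  →2  add(add(SZ, mul(SZ, SZ)), mul(SSZ, mul(SSZ, SZ)))
  →3  add(S(add(Z, mul(SZ, SZ))), mul(SSZ, mul(SSZ, SZ)))
  →4  S(add(add(Z, mul(SZ, SZ)), mul(SSZ, mul(SSZ, SZ))))
  →5  S(add(mul(SZ, SZ), mul(SSZ, mul(SSZ, SZ))))
  →6  S(add(add(SZ, mul(Z, SZ)), mul(SSZ, mul(SSZ, SZ))))
  →7  S(add(S(add(Z, mul(Z, SZ))), mul(SSZ, mul(SSZ, SZ))))
  →8  S(S(add(add(Z, mul(Z, SZ)), mul(SSZ, mul(SSZ, SZ)))))
  →9  S(S(add(mul(Z, SZ), mul(SSZ, mul(SSZ, SZ)))))
  →10  S(S(add(Z, mul(SSZ, mul(SSZ, SZ)))))
  →11  S(S(mul(SSZ, mul(SSZ, SZ))))
  →12  S(S(add(mul(SSZ, SZ), mul(SZ, mul(SSZ, SZ)))))
  →13  S(S(add(add(SZ, mul(SZ, SZ)), mul(SZ, mul(SSZ, SZ)))))
  →14  S(S(add(S(add(Z, mul(SZ, SZ))), mul(SZ, mul(SSZ, SZ)))))
  →15  S(S(S(add(add(Z, mul(SZ, SZ)), mul(SZ, mul(SSZ, SZ))))))
  →16  S(S(S(add(mul(SZ, SZ), mul(SZ, mul(SSZ, SZ))))))
  →17  S(S(S(add(add(SZ, mul(Z, SZ)), mul(SZ, mul(SSZ, SZ))))))
  →18  S(S(S(add(S(add(Z, mul(Z, SZ))), mul(SZ, mul(SSZ, SZ))))))
  →19  S(S(S(S(add(add(Z, mul(Z, SZ)), mul(SZ, mul(SSZ, SZ)))))))
  →20  S(S(S(S(add(mul(Z, SZ), mul(SZ, mul(SSZ, SZ)))))))
  →21  S(S(S(S(add(Z, mul(SZ, mul(SSZ, SZ)))))))
  →22  S(S(S(S(mul(SZ, mul(SSZ, SZ))))))
  →23  S(S(S(S(add(mul(SSZ, SZ), mul(Z, mul(SSZ, SZ)))))))
  →24  S(S(S(S(add(add(SZ, mul(SZ, SZ)), mul(Z, mul(SSZ, SZ)))))))
  →25  S(S(S(S(add(S(add(Z, mul(SZ, SZ))), mul(Z, mul(SSZ, SZ)))))))
  →26  S(S(S(S(S(add(add(Z, mul(SZ, SZ)), mul(Z, mul(SSZ, SZ))))))))
  →27  S(S(S(S(S(add(mul(SZ, SZ), mul(Z, mul(SSZ, SZ))))))))
  →28  S(S(S(S(S(add(add(SZ, mul(Z, SZ)), mul(Z, mul(SSZ, SZ))))))))
  →29  S(S(S(S(S(add(S(add(Z, mul(Z, SZ))), mul(Z, mul(SSZ, SZ))))))))
  →30  S(S(S(S(S(S(add(add(Z, mul(Z, SZ)), mul(Z, mul(SSZ, SZ)))))))))
  →31  S(S(S(S(S(S(add(mul(Z, SZ), mul(Z, mul(SSZ, SZ)))))))))
  →32  S(S(S(S(S(S(add(Z, mul(Z, mul(SSZ, SZ)))))))))
  →33  S(S(S(S(S(S(mul(Z, mul(SSZ, SZ))))))))
  →34  S^6(Z)

Term B:
  start: mul(SSZ, add(mul(SSSZ, Z), add(SSSZ, Z)))
  →1  add(add(mul(SSSZ, Z), add(SSSZ, Z)), mul(SZ, add(mul(SSSZ, Z), add(SSSZ, Z))))
  →2  add(add(add(Z, mul(SSZ, Z)), add(SSSZ, Z)), mul(SZ, add(mul(SSSZ, Z), add(SSSZ, Z))))
  →3  add(add(mul(SSZ, Z), add(SSSZ, Z)), mul(SZ, add(mul(SSSZ, Z), add(SSSZ, Z))))
  →4  add(add(add(Z, mul(SZ, Z)), add(SSSZ, Z)), mul(SZ, add(mul(SSSZ, Z), add(SSSZ, Z))))
  →5  add(add(mul(SZ, Z), add(SSSZ, Z)), mul(SZ, add(mul(SSSZ, Z), add(SSSZ, Z))))
  →6  add(add(add(Z, mul(Z, Z)), add(SSSZ, Z)), mul(SZ, add(mul(SSSZ, Z), add(SSSZ, Z))))
  →7  add(add(mul(Z, Z), add(SSSZ, Z)), mul(SZ, add(mul(SSSZ, Z), add(SSSZ, Z))))
  →8  add(add(Z, add(SSSZ, Z)), mul(SZ, add(mul(SSSZ, Z), add(SSSZ, Z))))
  →9  add(add(SSSZ, Z), mul(SZ, add(mul(SSSZ, Z), add(SSSZ, Z))))
  →10  add(S(add(SSZ, Z)), mul(SZ, add(mul(SSSZ, Z), add(SSSZ, Z))))
  →11  S(add(add(SSZ, Z), mul(SZ, add(mul(SSSZ, Z), add(SSSZ, Z)))))
  →12  S(add(S(add(SZ, Z)), mul(SZ, add(mul(SSSZ, Z), add(SSSZ, Z)))))
  →13  S(S(add(add(SZ, Z), mul(SZ, add(mul(SSSZ, Z), add(SSSZ, Z))))))
  →14  S(S(add(S(add(Z, Z)), mul(SZ, add(mul(SSSZ, Z), add(SSSZ, Z))))))
  →15  S(S(S(add(add(Z, Z), mul(SZ, add(mul(SSSZ, Z), add(SSSZ, Z)))))))
  →16  S(S(S(add(Z, mul(SZ, add(mul(SSSZ, Z), add(SSSZ, Z)))))))
  →17  S(S(S(mul(SZ, add(mul(SSSZ, Z), add(SSSZ, Z))))))
  →18  S(S(S(add(add(mul(SSSZ, Z), add(SSSZ, Z)), mul(Z, add(mul(SSSZ, Z), add(SSSZ, Z)))))))
  →19  S(S(S(add(add(add(Z, mul(SSZ, Z)), add(SSSZ, Z)), mul(Z, add(mul(SSSZ, Z), add(SSSZ, Z)))))))
  →20  S(S(S(add(add(mul(SSZ, Z), add(SSSZ, Z)), mul(Z, add(mul(SSSZ, Z), add(SSSZ, Z)))))))
  →21  S(S(S(add(add(add(Z, mul(SZ, Z)), add(SSSZ, Z)), mul(Z, add(mul(SSSZ, Z), add(SSSZ, Z)))))))
  →22  S(S(S(add(add(mul(SZ, Z), add(SSSZ, Z)), mul(Z, add(mul(SSSZ, Z), add(SSSZ, Z)))))))
  →23  S(S(S(add(add(add(Z, mul(Z, Z)), add(SSSZ, Z)), mul(Z, add(mul(SSSZ, Z), add(SSSZ, Z)))))))
  →24  S(S(S(add(add(mul(Z, Z), add(SSSZ, Z)), mul(Z, add(mul(SSSZ, Z), add(SSSZ, Z)))))))
  →25  S(S(S(add(add(Z, add(SSSZ, Z)), mul(Z, add(mul(SSSZ, Z), add(SSSZ, Z)))))))
  →26  S(S(S(add(add(SSSZ, Z), mul(Z, add(mul(SSSZ, Z), add(SSSZ, Z)))))))
  →27  S(S(S(add(S(add(SSZ, Z)), mul(Z, add(mul(SSSZ, Z), add(SSSZ, Z)))))))
  →28  S(S(S(S(add(add(SSZ, Z), mul(Z, add(mul(SSSZ, Z), add(SSSZ, Z))))))))
  →29  S(S(S(S(add(S(add(SZ, Z)), mul(Z, add(mul(SSSZ, Z), add(SSSZ, Z))))))))
  →30  S(S(S(S(S(add(add(SZ, Z), mul(Z, add(mul(SSSZ, Z), add(SSSZ, Z)))))))))
  →31  S(S(S(S(S(add(S(add(Z, Z)), mul(Z, add(mul(SSSZ, Z), add(SSSZ, Z)))))))))
  →32  S(S(S(S(S(S(add(add(Z, Z), mul(Z, add(mul(SSSZ, Z), add(SSSZ, Z))))))))))
  →33  S(S(S(S(S(S(add(Z, mul(Z, add(mul(SSSZ, Z), add(SSSZ, Z))))))))))
  →34  S(S(S(S(S(S(mul(Z, add(mul(SSSZ, Z), add(SSSZ, Z)))))))))
  →35  S^6(Z)

Answer: SAME — A ⇓ S^6(Z), B ⇓ S^6(Z)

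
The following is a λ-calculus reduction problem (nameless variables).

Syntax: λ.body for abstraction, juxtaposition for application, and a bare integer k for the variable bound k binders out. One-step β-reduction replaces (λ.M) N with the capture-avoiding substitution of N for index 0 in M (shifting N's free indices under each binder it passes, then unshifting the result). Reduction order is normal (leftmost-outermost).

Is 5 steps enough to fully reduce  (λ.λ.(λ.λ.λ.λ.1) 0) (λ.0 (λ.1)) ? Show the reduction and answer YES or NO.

  start: (λ.λ.(λ.λ.λ.λ.1) 0) (λ.0 (λ.1))
  [1] λ.(λ.λ.λ.λ.1) 0
  [2] λ.λ.λ.λ.1

Answer: YES — reaches normal form λ.λ.λ.λ.1 in 2 ≤ 5 steps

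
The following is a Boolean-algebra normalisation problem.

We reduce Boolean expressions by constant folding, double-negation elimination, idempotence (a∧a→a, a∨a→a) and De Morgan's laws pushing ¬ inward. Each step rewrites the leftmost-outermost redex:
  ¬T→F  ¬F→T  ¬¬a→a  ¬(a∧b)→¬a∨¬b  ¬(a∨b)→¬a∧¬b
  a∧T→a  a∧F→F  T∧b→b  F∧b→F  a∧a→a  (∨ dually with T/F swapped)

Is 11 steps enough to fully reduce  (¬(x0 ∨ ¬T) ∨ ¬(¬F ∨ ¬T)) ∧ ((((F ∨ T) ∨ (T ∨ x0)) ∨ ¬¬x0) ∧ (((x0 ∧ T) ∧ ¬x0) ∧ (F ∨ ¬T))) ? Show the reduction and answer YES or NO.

Answer: NO — after 11 steps the term is ¬x0 ∧ (((x0 ∧ T) ∧ ¬x0) ∧ (F ∨ ¬T)), not yet normal

Working:
  start: (¬(x0 ∨ ¬T) ∨ ¬(¬F ∨ ¬T)) ∧ ((((F ∨ T) ∨ (T ∨ x0)) ∨ ¬¬x0) ∧ (((x0 ∧ T) ∧ ¬x0) ∧ (F ∨ ¬T)))
  [1] ((¬x0 ∧ ¬¬T) ∨ ¬(¬F ∨ ¬T)) ∧ ((((F ∨ T) ∨ (T ∨ x0)) ∨ ¬¬x0) ∧ (((x0 ∧ T) ∧ ¬x0) ∧ (F ∨ ¬T)))
  [2] ((¬x0 ∧ T) ∨ ¬(¬F ∨ ¬T)) ∧ ((((F ∨ T) ∨ (T ∨ x0)) ∨ ¬¬x0) ∧ (((x0 ∧ T) ∧ ¬x0) ∧ (F ∨ ¬T)))
  [3] (¬x0 ∨ ¬(¬F ∨ ¬T)) ∧ ((((F ∨ T) ∨ (T ∨ x0)) ∨ ¬¬x0) ∧ (((x0 ∧ T) ∧ ¬x0) ∧ (F ∨ ¬T)))
  [4] (¬x0 ∨ (¬¬F ∧ ¬¬T)) ∧ ((((F ∨ T) ∨ (T ∨ x0)) ∨ ¬¬x0) ∧ (((x0 ∧ T) ∧ ¬x0) ∧ (F ∨ ¬T)))
  [5] (¬x0 ∨ (F ∧ ¬¬T)) ∧ ((((F ∨ T) ∨ (T ∨ x0)) ∨ ¬¬x0) ∧ (((x0 ∧ T) ∧ ¬x0) ∧ (F ∨ ¬T)))
  [6] (¬x0 ∨ F) ∧ ((((F ∨ T) ∨ (T ∨ x0)) ∨ ¬¬x0) ∧ (((x0 ∧ T) ∧ ¬x0) ∧ (F ∨ ¬T)))
  [7] ¬x0 ∧ ((((F ∨ T) ∨ (T ∨ x0)) ∨ ¬¬x0) ∧ (((x0 ∧ T) ∧ ¬x0) ∧ (F ∨ ¬T)))
  [8] ¬x0 ∧ (((T ∨ (T ∨ x0)) ∨ ¬¬x0) ∧ (((x0 ∧ T) ∧ ¬x0) ∧ (F ∨ ¬T)))
  [9] ¬x0 ∧ ((T ∨ ¬¬x0) ∧ (((x0 ∧ T) ∧ ¬x0) ∧ (F ∨ ¬T)))
  [10] ¬x0 ∧ (T ∧ (((x0 ∧ T) ∧ ¬x0) ∧ (F ∨ ¬T)))
  [11] ¬x0 ∧ (((x0 ∧ T) ∧ ¬x0) ∧ (F ∨ ¬T))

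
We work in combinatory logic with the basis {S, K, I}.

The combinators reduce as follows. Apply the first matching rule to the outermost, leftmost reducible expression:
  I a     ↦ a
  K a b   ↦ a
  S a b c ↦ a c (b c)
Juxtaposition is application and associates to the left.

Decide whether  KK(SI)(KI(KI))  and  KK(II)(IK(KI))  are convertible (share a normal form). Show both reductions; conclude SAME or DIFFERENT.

Term A:
  start: KK(SI)(KI(KI))
  [1] K(KI(KI))
  [2] KI

Term B:
  start: KK(II)(IK(KI))
  [1] K(IK(KI))
  [2] K(K(KI))

Answer: DIFFERENT — A ⇓ KI, B ⇓ K(K(KI))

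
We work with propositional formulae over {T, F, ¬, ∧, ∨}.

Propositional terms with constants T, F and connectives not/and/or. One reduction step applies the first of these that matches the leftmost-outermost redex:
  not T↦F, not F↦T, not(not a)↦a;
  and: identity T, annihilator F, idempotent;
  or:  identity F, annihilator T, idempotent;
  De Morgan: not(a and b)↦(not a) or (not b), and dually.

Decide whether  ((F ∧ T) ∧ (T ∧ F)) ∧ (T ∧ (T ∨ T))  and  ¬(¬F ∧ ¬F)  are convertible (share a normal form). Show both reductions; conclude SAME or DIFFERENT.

Answer: SAME — A ⇓ F, B ⇓ F

Reduction:
Term A:
  start: ((F ∧ T) ∧ (T ∧ F)) ∧ (T ∧ (T ∨ T))
  step 1: (F ∧ (T ∧ F)) ∧ (T ∧ (T ∨ T))
  step 2: F ∧ (T ∧ (T ∨ T))
  step 3: F

Term B:
  start: ¬(¬F ∧ ¬F)
  step 1: ¬¬F ∨ ¬¬F
  step 2: ¬¬F
  step 3: F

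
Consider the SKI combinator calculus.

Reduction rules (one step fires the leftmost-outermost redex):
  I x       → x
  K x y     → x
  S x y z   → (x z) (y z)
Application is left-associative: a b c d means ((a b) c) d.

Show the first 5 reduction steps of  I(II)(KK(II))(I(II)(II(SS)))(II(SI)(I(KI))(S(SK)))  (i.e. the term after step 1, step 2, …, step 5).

Answer: after 5 steps: I(II)(II(SS))

Derivation:
  start: I(II)(KK(II))(I(II)(II(SS)))(II(SI)(I(KI))(S(SK)))
  →1  II(KK(II))(I(II)(II(SS)))(II(SI)(I(KI))(S(SK)))
  →2  I(KK(II))(I(II)(II(SS)))(II(SI)(I(KI))(S(SK)))
  →3  KK(II)(I(II)(II(SS)))(II(SI)(I(KI))(S(SK)))
  →4  K(I(II)(II(SS)))(II(SI)(I(KI))(S(SK)))
  →5  I(II)(II(SS))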